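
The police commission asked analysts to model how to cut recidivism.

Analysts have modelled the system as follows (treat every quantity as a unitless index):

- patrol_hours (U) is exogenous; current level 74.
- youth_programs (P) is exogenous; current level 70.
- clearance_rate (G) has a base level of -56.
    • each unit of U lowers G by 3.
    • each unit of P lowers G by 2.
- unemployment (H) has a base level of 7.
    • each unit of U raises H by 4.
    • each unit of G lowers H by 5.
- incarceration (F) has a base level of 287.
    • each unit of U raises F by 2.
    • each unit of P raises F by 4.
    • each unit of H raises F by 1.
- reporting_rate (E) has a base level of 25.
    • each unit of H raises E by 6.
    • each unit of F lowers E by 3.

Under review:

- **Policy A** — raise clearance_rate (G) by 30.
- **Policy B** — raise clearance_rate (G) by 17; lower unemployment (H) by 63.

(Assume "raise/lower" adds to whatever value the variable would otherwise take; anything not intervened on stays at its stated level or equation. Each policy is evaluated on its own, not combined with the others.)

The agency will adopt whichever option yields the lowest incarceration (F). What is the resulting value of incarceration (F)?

Policy A (G + 30):
  U = 74
  P = 70
  G = -56 − 3·74 − 2·70 (+30 from intervention) = -388
  H = 7 + 4·74 − 5·(-388) = 2243
  F = 287 + 2·74 + 4·70 + 2243 = 2958
Policy B (G + 17, H − 63):
  U = 74
  P = 70
  G = -56 − 3·74 − 2·70 (+17 from intervention) = -401
  H = 7 + 4·74 − 5·(-401) (−63 from intervention) = 2245
  F = 287 + 2·74 + 4·70 + 2245 = 2960
Comparing — Policy A: F=2958, Policy B: F=2960. Lowest is 2958 (Policy A).

2958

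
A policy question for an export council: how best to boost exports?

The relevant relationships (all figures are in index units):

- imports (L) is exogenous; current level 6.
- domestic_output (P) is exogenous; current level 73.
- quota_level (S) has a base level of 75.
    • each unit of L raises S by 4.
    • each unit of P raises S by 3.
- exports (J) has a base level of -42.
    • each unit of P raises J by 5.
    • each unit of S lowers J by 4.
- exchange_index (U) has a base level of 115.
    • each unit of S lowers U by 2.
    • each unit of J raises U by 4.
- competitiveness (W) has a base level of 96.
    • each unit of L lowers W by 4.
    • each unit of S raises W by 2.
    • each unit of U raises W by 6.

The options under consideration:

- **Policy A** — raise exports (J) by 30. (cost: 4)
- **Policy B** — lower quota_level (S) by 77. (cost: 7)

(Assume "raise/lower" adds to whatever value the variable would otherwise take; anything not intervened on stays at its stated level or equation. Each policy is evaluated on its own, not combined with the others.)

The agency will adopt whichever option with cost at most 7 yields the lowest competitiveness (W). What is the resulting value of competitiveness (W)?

Policy A (J + 30):
  L = 6
  P = 73
  S = 75 + 4·6 + 3·73 = 318
  J = -42 + 5·73 − 4·318 (+30 from intervention) = -919
  U = 115 − 2·318 + 4·(-919) = -4197
  W = 96 − 4·6 + 2·318 + 6·(-4197) = -24474
Policy B (S − 77):
  L = 6
  P = 73
  S = 75 + 4·6 + 3·73 (−77 from intervention) = 241
  J = -42 + 5·73 − 4·241 = -641
  U = 115 − 2·241 + 4·(-641) = -2931
  W = 96 − 4·6 + 2·241 + 6·(-2931) = -17032
Comparing — Policy A: W=-24474, Policy B: W=-17032. Lowest is -24474 (Policy A).

-24474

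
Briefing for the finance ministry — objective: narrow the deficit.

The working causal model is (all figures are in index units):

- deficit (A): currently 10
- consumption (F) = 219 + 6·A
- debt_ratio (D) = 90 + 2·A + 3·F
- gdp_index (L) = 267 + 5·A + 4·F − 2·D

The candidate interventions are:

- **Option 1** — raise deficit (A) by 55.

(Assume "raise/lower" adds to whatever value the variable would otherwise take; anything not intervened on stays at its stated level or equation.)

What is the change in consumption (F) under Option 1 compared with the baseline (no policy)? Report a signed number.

330

Baseline:
  A = 10
  F = 219 + 6·10 = 279
Option 1 (A + 55):
  A = 10 + 55 = 65
  F = 219 + 6·65 = 609
Change in F: 609 − 279 = 330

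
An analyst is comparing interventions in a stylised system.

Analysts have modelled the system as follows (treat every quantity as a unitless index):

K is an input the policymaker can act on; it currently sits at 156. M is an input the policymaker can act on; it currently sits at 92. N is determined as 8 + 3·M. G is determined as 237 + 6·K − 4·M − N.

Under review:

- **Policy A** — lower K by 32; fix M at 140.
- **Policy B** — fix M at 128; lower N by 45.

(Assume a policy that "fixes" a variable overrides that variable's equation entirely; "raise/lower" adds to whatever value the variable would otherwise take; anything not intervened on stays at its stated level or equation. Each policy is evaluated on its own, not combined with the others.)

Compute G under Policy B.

314

Policy B (M := 128, N − 45):
  K = 156
  M = 128
  N = 8 + 3·128 (−45 from intervention) = 347
  G = 237 + 6·156 − 4·128 − 347 = 314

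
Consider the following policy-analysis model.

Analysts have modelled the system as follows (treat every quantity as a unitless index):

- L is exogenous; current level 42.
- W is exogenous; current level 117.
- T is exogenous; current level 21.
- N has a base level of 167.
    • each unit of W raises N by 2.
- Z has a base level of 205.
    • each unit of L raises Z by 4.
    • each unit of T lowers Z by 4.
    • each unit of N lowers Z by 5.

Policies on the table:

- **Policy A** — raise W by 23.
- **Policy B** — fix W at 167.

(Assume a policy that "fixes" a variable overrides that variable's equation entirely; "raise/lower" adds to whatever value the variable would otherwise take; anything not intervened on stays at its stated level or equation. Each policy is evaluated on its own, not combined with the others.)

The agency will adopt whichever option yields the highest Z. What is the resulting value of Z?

Policy A (W + 23):
  L = 42
  W = 117 + 23 = 140
  T = 21
  N = 167 + 2·140 = 447
  Z = 205 + 4·42 − 4·21 − 5·447 = -1946
Policy B (W := 167):
  L = 42
  W = 167
  T = 21
  N = 167 + 2·167 = 501
  Z = 205 + 4·42 − 4·21 − 5·501 = -2216
Comparing — Policy A: Z=-1946, Policy B: Z=-2216. Highest is -1946 (Policy A).

-1946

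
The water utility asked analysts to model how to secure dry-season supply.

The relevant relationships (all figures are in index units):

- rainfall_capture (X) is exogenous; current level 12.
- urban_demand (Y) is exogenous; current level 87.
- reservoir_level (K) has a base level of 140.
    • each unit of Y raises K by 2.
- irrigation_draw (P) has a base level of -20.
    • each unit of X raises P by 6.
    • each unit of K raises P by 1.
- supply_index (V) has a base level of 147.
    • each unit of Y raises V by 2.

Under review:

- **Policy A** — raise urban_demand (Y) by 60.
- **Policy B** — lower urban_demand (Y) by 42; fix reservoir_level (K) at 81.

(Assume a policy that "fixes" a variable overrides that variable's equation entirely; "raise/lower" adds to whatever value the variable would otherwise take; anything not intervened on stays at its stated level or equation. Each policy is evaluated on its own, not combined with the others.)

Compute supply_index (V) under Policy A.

441

Policy A (Y + 60):
  Y = 87 + 60 = 147
  V = 147 + 2·147 = 441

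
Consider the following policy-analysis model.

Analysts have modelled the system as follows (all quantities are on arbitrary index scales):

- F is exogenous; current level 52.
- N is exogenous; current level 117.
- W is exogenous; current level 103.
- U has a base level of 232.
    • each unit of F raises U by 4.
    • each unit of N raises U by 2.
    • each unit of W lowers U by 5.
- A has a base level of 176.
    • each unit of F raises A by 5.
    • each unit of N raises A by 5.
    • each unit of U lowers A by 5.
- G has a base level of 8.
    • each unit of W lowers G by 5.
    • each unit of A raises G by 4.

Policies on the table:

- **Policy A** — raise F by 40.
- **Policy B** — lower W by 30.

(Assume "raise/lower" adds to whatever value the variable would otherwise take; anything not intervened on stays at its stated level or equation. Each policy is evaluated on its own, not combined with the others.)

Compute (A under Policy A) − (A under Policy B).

Policy A (F + 40):
  F = 52 + 40 = 92
  N = 117
  W = 103
  U = 232 + 4·92 + 2·117 − 5·103 = 319
  A = 176 + 5·92 + 5·117 − 5·319 = -374
Policy B (W − 30):
  F = 52
  N = 117
  W = 103 − 30 = 73
  U = 232 + 4·52 + 2·117 − 5·73 = 309
  A = 176 + 5·52 + 5·117 − 5·309 = -524
A: -374 − (-524) = 150

150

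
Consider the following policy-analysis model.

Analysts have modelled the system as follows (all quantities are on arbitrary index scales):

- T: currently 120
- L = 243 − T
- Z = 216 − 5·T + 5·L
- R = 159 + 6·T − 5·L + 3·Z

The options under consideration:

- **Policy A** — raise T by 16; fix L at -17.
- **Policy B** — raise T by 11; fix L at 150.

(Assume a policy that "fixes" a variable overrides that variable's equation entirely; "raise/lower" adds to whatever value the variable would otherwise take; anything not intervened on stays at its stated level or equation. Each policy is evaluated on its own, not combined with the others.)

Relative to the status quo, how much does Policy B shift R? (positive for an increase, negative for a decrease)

171

Baseline:
  T = 120
  L = 243 − 120 = 123
  Z = 216 − 5·120 + 5·123 = 231
  R = 159 + 6·120 − 5·123 + 3·231 = 957
Policy B (T + 11, L := 150):
  T = 120 + 11 = 131
  L = 150
  Z = 216 − 5·131 + 5·150 = 311
  R = 159 + 6·131 − 5·150 + 3·311 = 1128
Change in R: 1128 − 957 = 171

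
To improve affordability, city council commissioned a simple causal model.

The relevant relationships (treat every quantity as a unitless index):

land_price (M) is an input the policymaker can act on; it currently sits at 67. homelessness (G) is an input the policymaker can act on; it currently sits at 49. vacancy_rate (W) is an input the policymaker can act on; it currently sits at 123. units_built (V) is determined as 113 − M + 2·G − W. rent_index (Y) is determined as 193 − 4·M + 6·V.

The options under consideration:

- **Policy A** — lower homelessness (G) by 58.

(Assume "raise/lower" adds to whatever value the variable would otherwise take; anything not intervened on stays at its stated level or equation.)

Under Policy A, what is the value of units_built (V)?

-95

Policy A (G − 58):
  M = 67
  G = 49 − 58 = -9
  W = 123
  V = 113 − 67 + 2·(-9) − 123 = -95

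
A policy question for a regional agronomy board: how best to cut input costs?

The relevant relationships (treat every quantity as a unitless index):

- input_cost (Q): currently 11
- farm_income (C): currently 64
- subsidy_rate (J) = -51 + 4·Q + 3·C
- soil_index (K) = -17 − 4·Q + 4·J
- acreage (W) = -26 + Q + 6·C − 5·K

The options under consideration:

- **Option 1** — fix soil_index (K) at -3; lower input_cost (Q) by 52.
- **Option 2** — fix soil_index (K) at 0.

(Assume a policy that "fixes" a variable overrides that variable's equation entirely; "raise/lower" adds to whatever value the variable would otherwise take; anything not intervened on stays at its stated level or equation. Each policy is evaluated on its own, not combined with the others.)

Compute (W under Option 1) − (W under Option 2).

-37

Option 1 (K := -3, Q − 52):
  Q = 11 − 52 = -41
  C = 64
  J = -51 + 4·(-41) + 3·64 = -23
  K = -3
  W = -26 + (-41) + 6·64 − 5·(-3) = 332
Option 2 (K := 0):
  Q = 11
  C = 64
  J = -51 + 4·11 + 3·64 = 185
  K = 0
  W = -26 + 11 + 6·64 − 5·0 = 369
W: 332 − 369 = -37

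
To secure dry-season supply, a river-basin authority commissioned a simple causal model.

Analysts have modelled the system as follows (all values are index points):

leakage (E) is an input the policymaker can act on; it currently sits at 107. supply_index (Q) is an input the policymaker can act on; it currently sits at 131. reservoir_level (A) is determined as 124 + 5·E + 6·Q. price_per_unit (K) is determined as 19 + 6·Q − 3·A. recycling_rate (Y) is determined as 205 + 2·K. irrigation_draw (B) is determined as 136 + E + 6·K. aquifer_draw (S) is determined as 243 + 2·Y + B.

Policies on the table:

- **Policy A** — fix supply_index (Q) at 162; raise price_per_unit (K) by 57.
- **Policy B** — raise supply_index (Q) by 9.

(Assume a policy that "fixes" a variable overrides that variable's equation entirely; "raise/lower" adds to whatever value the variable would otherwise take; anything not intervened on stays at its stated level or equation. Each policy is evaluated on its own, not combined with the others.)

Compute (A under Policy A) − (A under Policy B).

132

Policy A (Q := 162, K + 57):
  E = 107
  Q = 162
  A = 124 + 5·107 + 6·162 = 1631
Policy B (Q + 9):
  E = 107
  Q = 131 + 9 = 140
  A = 124 + 5·107 + 6·140 = 1499
A: 1631 − 1499 = 132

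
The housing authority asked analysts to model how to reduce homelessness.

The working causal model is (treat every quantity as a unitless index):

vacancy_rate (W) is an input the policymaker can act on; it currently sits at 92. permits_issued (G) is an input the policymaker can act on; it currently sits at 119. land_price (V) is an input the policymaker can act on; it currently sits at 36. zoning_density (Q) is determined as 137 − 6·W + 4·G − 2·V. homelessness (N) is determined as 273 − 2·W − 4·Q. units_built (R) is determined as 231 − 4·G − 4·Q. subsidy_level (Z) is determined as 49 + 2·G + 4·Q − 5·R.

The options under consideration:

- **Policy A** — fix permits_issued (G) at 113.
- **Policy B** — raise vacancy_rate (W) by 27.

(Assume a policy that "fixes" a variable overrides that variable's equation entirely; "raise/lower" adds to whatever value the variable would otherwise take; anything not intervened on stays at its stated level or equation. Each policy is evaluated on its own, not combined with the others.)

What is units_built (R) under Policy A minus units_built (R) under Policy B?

Policy A (G := 113):
  W = 92
  G = 113
  V = 36
  Q = 137 − 6·92 + 4·113 − 2·36 = -35
  R = 231 − 4·113 − 4·(-35) = -81
Policy B (W + 27):
  W = 92 + 27 = 119
  G = 119
  V = 36
  Q = 137 − 6·119 + 4·119 − 2·36 = -173
  R = 231 − 4·119 − 4·(-173) = 447
R: -81 − 447 = -528

-528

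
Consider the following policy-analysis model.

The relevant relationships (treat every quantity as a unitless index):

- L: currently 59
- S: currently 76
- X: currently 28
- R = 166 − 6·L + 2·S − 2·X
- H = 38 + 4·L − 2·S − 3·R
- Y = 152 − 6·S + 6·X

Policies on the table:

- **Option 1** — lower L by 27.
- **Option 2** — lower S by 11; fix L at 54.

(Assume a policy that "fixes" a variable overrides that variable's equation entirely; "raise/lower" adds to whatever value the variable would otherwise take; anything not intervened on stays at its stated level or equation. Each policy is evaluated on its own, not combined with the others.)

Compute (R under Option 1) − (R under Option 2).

154

Option 1 (L − 27):
  L = 59 − 27 = 32
  S = 76
  X = 28
  R = 166 − 6·32 + 2·76 − 2·28 = 70
Option 2 (S − 11, L := 54):
  L = 54
  S = 76 − 11 = 65
  X = 28
  R = 166 − 6·54 + 2·65 − 2·28 = -84
R: 70 − (-84) = 154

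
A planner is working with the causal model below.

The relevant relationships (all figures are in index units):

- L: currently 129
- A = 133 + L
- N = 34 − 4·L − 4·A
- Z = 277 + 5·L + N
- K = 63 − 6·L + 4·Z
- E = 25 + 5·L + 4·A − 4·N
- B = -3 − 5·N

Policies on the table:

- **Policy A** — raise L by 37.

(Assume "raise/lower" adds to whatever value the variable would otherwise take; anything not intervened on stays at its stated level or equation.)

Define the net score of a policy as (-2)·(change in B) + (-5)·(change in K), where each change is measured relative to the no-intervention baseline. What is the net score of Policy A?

Baseline:
  L = 129
  A = 133 + 129 = 262
  N = 34 − 4·129 − 4·262 = -1530
  Z = 277 + 5·129 + (-1530) = -608
  K = 63 − 6·129 + 4·(-608) = -3143
  B = -3 − 5·(-1530) = 7647
Policy A (L + 37):
  L = 129 + 37 = 166
  A = 133 + 166 = 299
  N = 34 − 4·166 − 4·299 = -1826
  Z = 277 + 5·166 + (-1826) = -719
  K = 63 − 6·166 + 4·(-719) = -3809
  B = -3 − 5·(-1826) = 9127
ΔB = 9127 − 7647 = 1480; ΔK = -3809 − (-3143) = -666
Score = (-2)·1480 + (-5)·(-666) = 370

370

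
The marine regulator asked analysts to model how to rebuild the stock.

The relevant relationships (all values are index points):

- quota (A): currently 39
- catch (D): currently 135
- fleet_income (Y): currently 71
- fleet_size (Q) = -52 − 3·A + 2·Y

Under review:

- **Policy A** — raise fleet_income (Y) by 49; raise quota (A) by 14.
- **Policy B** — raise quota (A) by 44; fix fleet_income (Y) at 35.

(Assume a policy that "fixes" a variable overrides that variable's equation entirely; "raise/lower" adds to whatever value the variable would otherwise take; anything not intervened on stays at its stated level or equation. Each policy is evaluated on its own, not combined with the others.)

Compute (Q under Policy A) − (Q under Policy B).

260

Policy A (Y + 49, A + 14):
  A = 39 + 14 = 53
  Y = 71 + 49 = 120
  Q = -52 − 3·53 + 2·120 = 29
Policy B (A + 44, Y := 35):
  A = 39 + 44 = 83
  Y = 35
  Q = -52 − 3·83 + 2·35 = -231
Q: 29 − (-231) = 260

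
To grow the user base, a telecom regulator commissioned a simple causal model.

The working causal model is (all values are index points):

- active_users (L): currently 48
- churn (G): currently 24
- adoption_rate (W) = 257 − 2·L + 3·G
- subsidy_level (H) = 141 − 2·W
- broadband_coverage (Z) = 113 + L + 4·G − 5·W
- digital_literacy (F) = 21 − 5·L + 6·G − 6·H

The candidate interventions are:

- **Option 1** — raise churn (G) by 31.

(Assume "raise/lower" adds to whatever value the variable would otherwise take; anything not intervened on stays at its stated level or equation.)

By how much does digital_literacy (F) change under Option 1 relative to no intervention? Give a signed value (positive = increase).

Baseline:
  L = 48
  G = 24
  W = 257 − 2·48 + 3·24 = 233
  H = 141 − 2·233 = -325
  F = 21 − 5·48 + 6·24 − 6·(-325) = 1875
Option 1 (G + 31):
  L = 48
  G = 24 + 31 = 55
  W = 257 − 2·48 + 3·55 = 326
  H = 141 − 2·326 = -511
  F = 21 − 5·48 + 6·55 − 6·(-511) = 3177
Change in F: 3177 − 1875 = 1302

1302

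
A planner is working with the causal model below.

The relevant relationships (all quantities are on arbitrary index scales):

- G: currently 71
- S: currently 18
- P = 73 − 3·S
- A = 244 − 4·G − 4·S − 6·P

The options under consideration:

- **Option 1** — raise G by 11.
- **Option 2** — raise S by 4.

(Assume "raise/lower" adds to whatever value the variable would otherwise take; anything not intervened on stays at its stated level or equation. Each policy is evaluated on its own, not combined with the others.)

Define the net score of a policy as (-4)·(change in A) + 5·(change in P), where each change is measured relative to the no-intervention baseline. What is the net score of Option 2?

Baseline:
  G = 71
  S = 18
  P = 73 − 3·18 = 19
  A = 244 − 4·71 − 4·18 − 6·19 = -226
Option 2 (S + 4):
  G = 71
  S = 18 + 4 = 22
  P = 73 − 3·22 = 7
  A = 244 − 4·71 − 4·22 − 6·7 = -170
ΔA = -170 − (-226) = 56; ΔP = 7 − 19 = -12
Score = (-4)·56 + 5·(-12) = -284

-284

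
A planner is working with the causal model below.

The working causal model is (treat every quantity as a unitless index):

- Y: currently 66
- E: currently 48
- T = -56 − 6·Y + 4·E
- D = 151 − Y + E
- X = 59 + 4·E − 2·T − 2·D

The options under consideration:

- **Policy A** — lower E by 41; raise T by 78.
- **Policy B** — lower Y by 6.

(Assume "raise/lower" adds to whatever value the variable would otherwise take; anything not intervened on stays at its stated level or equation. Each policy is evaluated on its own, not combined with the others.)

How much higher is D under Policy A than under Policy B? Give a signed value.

Policy A (E − 41, T + 78):
  Y = 66
  E = 48 − 41 = 7
  D = 151 − 66 + 7 = 92
Policy B (Y − 6):
  Y = 66 − 6 = 60
  E = 48
  D = 151 − 60 + 48 = 139
D: 92 − 139 = -47

-47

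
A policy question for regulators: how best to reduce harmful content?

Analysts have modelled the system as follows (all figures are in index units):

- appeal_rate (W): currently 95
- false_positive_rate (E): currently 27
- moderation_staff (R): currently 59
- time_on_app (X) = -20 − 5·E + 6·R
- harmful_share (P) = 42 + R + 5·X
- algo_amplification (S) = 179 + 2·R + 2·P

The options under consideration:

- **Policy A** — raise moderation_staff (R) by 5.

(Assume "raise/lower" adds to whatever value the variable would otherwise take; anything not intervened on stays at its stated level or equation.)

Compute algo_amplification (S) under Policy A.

2809

Policy A (R + 5):
  E = 27
  R = 59 + 5 = 64
  X = -20 − 5·27 + 6·64 = 229
  P = 42 + 64 + 5·229 = 1251
  S = 179 + 2·64 + 2·1251 = 2809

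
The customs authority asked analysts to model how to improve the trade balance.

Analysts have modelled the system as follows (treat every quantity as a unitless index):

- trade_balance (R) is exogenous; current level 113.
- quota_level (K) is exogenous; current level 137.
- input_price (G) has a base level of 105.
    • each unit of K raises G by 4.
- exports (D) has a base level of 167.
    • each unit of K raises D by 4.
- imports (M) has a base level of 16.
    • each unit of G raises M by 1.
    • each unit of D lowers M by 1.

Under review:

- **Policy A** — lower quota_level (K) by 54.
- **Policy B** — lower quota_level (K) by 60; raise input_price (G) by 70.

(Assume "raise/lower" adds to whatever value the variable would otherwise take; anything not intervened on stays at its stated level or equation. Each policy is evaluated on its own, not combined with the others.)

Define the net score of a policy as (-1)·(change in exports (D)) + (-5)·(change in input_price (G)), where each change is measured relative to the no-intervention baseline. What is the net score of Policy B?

Baseline:
  K = 137
  G = 105 + 4·137 = 653
  D = 167 + 4·137 = 715
Policy B (K − 60, G + 70):
  K = 137 − 60 = 77
  G = 105 + 4·77 (+70 from intervention) = 483
  D = 167 + 4·77 = 475
ΔD = 475 − 715 = -240; ΔG = 483 − 653 = -170
Score = (-1)·(-240) + (-5)·(-170) = 1090

1090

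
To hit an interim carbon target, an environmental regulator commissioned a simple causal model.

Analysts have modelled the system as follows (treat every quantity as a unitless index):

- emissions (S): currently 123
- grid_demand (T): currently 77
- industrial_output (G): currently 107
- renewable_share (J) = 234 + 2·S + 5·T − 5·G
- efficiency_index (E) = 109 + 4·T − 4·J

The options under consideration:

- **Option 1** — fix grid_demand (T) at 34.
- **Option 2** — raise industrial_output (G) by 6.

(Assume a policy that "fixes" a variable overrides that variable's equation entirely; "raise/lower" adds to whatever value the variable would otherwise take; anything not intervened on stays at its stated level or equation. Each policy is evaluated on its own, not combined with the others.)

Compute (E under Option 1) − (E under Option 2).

568

Option 1 (T := 34):
  S = 123
  T = 34
  G = 107
  J = 234 + 2·123 + 5·34 − 5·107 = 115
  E = 109 + 4·34 − 4·115 = -215
Option 2 (G + 6):
  S = 123
  T = 77
  G = 107 + 6 = 113
  J = 234 + 2·123 + 5·77 − 5·113 = 300
  E = 109 + 4·77 − 4·300 = -783
E: -215 − (-783) = 568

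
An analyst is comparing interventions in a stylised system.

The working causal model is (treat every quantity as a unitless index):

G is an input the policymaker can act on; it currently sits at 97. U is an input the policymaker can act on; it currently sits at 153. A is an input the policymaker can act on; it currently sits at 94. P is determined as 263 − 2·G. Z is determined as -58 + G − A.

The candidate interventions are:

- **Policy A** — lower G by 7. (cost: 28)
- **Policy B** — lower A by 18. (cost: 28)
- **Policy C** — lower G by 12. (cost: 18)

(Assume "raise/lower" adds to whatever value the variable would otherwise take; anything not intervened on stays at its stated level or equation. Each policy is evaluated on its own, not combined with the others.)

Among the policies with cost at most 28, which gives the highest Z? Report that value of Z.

-37

Policy A (G − 7):
  G = 97 − 7 = 90
  A = 94
  Z = -58 + 90 − 94 = -62
Policy B (A − 18):
  G = 97
  A = 94 − 18 = 76
  Z = -58 + 97 − 76 = -37
Policy C (G − 12):
  G = 97 − 12 = 85
  A = 94
  Z = -58 + 85 − 94 = -67
Comparing — Policy A: Z=-62, Policy B: Z=-37, Policy C: Z=-67. Highest is -37 (Policy B).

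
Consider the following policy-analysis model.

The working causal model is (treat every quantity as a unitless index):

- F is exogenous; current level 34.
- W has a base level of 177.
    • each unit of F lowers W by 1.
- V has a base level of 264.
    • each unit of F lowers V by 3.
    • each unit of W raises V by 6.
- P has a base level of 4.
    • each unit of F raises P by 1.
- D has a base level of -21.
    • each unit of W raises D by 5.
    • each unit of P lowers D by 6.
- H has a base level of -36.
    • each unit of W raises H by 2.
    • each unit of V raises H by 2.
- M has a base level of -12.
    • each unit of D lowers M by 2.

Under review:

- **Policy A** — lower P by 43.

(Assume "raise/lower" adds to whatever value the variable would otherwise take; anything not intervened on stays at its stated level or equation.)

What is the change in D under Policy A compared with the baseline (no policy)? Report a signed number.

258

Baseline:
  F = 34
  W = 177 − 34 = 143
  P = 4 + 34 = 38
  D = -21 + 5·143 − 6·38 = 466
Policy A (P − 43):
  F = 34
  W = 177 − 34 = 143
  P = 4 + 34 (−43 from intervention) = -5
  D = -21 + 5·143 − 6·(-5) = 724
Change in D: 724 − 466 = 258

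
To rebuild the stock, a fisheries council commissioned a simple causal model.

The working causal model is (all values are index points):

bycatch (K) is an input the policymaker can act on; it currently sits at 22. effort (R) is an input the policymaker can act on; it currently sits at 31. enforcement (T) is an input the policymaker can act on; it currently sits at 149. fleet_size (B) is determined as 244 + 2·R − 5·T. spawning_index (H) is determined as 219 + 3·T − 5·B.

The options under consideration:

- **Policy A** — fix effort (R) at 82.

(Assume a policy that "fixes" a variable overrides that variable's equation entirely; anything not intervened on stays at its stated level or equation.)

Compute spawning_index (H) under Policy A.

2351

Policy A (R := 82):
  R = 82
  T = 149
  B = 244 + 2·82 − 5·149 = -337
  H = 219 + 3·149 − 5·(-337) = 2351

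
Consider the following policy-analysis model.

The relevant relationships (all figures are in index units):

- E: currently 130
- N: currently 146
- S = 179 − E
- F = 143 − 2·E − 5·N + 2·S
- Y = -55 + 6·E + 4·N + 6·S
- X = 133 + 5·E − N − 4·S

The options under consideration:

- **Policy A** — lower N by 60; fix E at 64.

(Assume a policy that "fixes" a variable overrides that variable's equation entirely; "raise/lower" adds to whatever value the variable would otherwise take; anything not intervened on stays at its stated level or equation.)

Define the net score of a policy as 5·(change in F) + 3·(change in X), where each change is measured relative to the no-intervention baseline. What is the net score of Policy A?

1218

Baseline:
  E = 130
  N = 146
  S = 179 − 130 = 49
  F = 143 − 2·130 − 5·146 + 2·49 = -749
  X = 133 + 5·130 − 146 − 4·49 = 441
Policy A (N − 60, E := 64):
  E = 64
  N = 146 − 60 = 86
  S = 179 − 64 = 115
  F = 143 − 2·64 − 5·86 + 2·115 = -185
  X = 133 + 5·64 − 86 − 4·115 = -93
ΔF = -185 − (-749) = 564; ΔX = -93 − 441 = -534
Score = 5·564 + 3·(-534) = 1218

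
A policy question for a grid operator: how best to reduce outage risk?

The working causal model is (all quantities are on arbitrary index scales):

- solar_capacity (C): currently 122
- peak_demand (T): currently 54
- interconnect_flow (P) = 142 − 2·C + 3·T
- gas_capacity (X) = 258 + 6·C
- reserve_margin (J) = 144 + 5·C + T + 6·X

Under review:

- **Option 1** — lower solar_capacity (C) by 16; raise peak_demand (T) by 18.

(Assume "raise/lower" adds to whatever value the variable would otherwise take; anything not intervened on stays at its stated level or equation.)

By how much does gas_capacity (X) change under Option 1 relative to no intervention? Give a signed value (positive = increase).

-96

Baseline:
  C = 122
  X = 258 + 6·122 = 990
Option 1 (C − 16, T + 18):
  C = 122 − 16 = 106
  X = 258 + 6·106 = 894
Change in X: 894 − 990 = -96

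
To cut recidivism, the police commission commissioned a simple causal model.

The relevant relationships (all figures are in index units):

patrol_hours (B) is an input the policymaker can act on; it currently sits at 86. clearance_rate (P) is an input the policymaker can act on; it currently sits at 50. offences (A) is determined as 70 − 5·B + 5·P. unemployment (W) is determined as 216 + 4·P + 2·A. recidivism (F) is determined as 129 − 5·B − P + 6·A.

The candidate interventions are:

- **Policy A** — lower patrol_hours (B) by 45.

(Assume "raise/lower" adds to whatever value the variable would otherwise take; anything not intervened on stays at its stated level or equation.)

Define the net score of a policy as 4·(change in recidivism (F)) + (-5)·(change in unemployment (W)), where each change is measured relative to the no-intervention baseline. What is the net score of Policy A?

4050

Baseline:
  B = 86
  P = 50
  A = 70 − 5·86 + 5·50 = -110
  W = 216 + 4·50 + 2·(-110) = 196
  F = 129 − 5·86 − 50 + 6·(-110) = -1011
Policy A (B − 45):
  B = 86 − 45 = 41
  P = 50
  A = 70 − 5·41 + 5·50 = 115
  W = 216 + 4·50 + 2·115 = 646
  F = 129 − 5·41 − 50 + 6·115 = 564
ΔF = 564 − (-1011) = 1575; ΔW = 646 − 196 = 450
Score = 4·1575 + (-5)·450 = 4050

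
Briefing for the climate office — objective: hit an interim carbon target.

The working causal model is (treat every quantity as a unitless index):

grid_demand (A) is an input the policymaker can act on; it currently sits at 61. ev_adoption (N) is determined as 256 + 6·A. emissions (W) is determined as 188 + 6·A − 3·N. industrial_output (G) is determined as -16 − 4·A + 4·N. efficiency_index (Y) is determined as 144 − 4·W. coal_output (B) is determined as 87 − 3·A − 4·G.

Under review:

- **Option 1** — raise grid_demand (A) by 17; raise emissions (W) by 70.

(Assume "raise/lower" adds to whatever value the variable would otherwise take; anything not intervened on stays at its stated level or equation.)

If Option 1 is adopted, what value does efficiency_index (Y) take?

5928

Option 1 (A + 17, W + 70):
  A = 61 + 17 = 78
  N = 256 + 6·78 = 724
  W = 188 + 6·78 − 3·724 (+70 from intervention) = -1446
  Y = 144 − 4·(-1446) = 5928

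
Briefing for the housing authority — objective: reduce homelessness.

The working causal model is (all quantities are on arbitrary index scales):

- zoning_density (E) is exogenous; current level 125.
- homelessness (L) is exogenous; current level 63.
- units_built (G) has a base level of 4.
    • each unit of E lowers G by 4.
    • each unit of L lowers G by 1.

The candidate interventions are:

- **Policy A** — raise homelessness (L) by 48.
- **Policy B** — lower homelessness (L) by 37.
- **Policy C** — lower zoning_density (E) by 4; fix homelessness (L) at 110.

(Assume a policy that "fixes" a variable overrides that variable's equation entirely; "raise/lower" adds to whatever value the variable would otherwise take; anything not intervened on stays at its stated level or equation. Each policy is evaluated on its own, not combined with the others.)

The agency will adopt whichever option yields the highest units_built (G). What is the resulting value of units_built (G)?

-522

Policy A (L + 48):
  E = 125
  L = 63 + 48 = 111
  G = 4 − 4·125 − 111 = -607
Policy B (L − 37):
  E = 125
  L = 63 − 37 = 26
  G = 4 − 4·125 − 26 = -522
Policy C (E − 4, L := 110):
  E = 125 − 4 = 121
  L = 110
  G = 4 − 4·121 − 110 = -590
Comparing — Policy A: G=-607, Policy B: G=-522, Policy C: G=-590. Highest is -522 (Policy B).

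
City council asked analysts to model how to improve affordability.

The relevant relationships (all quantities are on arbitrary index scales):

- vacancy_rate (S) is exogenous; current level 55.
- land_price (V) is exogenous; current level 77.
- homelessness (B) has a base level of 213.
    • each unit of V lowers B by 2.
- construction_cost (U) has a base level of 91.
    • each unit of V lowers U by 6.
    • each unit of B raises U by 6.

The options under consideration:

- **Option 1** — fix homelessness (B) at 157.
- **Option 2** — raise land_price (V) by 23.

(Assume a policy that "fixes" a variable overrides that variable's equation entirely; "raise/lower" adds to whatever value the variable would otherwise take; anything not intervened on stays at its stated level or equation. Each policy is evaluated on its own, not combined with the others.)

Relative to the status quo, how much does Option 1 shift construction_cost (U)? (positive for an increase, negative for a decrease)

588

Baseline:
  V = 77
  B = 213 − 2·77 = 59
  U = 91 − 6·77 + 6·59 = -17
Option 1 (B := 157):
  V = 77
  B = 157
  U = 91 − 6·77 + 6·157 = 571
Change in U: 571 − (-17) = 588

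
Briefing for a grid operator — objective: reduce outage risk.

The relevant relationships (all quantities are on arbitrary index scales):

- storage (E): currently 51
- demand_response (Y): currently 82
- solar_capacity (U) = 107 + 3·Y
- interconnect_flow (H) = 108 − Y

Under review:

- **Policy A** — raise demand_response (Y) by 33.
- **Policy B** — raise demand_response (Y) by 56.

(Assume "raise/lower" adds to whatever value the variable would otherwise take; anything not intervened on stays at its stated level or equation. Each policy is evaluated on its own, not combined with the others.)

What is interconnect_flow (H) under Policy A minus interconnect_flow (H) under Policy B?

23

Policy A (Y + 33):
  Y = 82 + 33 = 115
  H = 108 − 115 = -7
Policy B (Y + 56):
  Y = 82 + 56 = 138
  H = 108 − 138 = -30
H: -7 − (-30) = 23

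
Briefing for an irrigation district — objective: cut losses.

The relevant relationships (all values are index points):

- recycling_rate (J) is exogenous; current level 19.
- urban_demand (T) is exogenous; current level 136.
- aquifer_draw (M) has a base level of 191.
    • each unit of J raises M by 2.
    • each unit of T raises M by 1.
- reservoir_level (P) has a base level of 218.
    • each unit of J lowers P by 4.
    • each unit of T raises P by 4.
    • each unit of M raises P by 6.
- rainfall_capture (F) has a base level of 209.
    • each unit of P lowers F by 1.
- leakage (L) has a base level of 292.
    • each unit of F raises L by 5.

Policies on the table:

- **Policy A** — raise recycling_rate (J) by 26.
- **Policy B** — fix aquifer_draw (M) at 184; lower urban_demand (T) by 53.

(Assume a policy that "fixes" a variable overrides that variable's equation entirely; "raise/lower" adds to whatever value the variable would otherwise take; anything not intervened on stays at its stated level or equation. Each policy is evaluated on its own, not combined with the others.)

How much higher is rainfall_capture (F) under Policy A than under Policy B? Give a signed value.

Policy A (J + 26):
  J = 19 + 26 = 45
  T = 136
  M = 191 + 2·45 + 136 = 417
  P = 218 − 4·45 + 4·136 + 6·417 = 3084
  F = 209 − 3084 = -2875
Policy B (M := 184, T − 53):
  J = 19
  T = 136 − 53 = 83
  M = 184
  P = 218 − 4·19 + 4·83 + 6·184 = 1578
  F = 209 − 1578 = -1369
F: -2875 − (-1369) = -1506

-1506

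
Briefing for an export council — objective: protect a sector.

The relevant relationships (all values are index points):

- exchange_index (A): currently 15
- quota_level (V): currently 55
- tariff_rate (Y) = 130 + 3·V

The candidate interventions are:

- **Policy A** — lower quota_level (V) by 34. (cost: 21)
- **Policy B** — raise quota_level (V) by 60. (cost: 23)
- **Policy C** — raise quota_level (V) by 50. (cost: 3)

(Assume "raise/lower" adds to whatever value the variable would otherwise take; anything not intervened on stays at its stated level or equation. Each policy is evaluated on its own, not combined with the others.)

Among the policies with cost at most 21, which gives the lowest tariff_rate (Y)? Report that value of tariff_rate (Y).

Policy A (V − 34):
  V = 55 − 34 = 21
  Y = 130 + 3·21 = 193
Policy C (V + 50):
  V = 55 + 50 = 105
  Y = 130 + 3·105 = 445
Comparing — Policy A: Y=193, Policy C: Y=445. Lowest is 193 (Policy A).

193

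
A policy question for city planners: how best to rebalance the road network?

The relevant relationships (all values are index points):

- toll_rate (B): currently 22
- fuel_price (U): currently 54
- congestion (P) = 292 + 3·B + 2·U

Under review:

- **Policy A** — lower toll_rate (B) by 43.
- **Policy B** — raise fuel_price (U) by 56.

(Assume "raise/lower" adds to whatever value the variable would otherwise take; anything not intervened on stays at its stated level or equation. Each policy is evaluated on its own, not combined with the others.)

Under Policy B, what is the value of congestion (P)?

578

Policy B (U + 56):
  B = 22
  U = 54 + 56 = 110
  P = 292 + 3·22 + 2·110 = 578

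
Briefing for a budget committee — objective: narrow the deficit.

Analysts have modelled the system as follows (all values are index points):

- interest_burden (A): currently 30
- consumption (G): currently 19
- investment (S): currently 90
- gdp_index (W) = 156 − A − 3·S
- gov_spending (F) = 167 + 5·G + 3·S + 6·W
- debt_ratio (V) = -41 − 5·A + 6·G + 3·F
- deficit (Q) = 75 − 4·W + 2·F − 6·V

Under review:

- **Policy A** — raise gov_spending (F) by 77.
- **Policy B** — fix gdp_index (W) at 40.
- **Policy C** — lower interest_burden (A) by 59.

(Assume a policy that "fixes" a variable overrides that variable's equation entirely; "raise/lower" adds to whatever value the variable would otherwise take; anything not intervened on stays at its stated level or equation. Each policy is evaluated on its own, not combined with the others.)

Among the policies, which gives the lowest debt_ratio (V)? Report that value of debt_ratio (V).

-842

Policy A (F + 77):
  A = 30
  G = 19
  S = 90
  W = 156 − 30 − 3·90 = -144
  F = 167 + 5·19 + 3·90 + 6·(-144) (+77 from intervention) = -255
  V = -41 − 5·30 + 6·19 + 3·(-255) = -842
Policy B (W := 40):
  A = 30
  G = 19
  S = 90
  W = 40
  F = 167 + 5·19 + 3·90 + 6·40 = 772
  V = -41 − 5·30 + 6·19 + 3·772 = 2239
Policy C (A − 59):
  A = 30 − 59 = -29
  G = 19
  S = 90
  W = 156 − (-29) − 3·90 = -85
  F = 167 + 5·19 + 3·90 + 6·(-85) = 22
  V = -41 − 5·(-29) + 6·19 + 3·22 = 284
Comparing — Policy A: V=-842, Policy B: V=2239, Policy C: V=284. Lowest is -842 (Policy A).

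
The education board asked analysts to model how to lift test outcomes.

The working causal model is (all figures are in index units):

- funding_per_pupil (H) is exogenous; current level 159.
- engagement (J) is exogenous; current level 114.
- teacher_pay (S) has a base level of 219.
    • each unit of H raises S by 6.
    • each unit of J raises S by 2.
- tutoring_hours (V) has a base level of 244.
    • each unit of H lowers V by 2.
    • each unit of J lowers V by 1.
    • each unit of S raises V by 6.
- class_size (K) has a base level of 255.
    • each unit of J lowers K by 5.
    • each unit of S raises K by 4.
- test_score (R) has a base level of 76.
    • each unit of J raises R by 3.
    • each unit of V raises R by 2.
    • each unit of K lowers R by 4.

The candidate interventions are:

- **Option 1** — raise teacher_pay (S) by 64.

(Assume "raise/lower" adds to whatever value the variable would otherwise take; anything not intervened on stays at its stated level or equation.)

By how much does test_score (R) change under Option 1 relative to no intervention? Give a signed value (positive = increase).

-256

Baseline:
  H = 159
  J = 114
  S = 219 + 6·159 + 2·114 = 1401
  V = 244 − 2·159 − 114 + 6·1401 = 8218
  K = 255 − 5·114 + 4·1401 = 5289
  R = 76 + 3·114 + 2·8218 − 4·5289 = -4302
Option 1 (S + 64):
  H = 159
  J = 114
  S = 219 + 6·159 + 2·114 (+64 from intervention) = 1465
  V = 244 − 2·159 − 114 + 6·1465 = 8602
  K = 255 − 5·114 + 4·1465 = 5545
  R = 76 + 3·114 + 2·8602 − 4·5545 = -4558
Change in R: -4558 − (-4302) = -256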